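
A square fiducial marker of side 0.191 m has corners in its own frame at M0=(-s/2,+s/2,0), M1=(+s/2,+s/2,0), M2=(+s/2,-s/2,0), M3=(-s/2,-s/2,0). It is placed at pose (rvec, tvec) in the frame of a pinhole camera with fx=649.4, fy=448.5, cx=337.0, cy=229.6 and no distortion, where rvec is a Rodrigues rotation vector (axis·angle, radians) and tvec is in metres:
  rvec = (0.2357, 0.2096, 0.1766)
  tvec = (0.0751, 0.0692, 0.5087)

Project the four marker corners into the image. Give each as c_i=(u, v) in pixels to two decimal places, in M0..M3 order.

Intrinsics K: fx=649.4, fy=448.5, cx=337.0, cy=229.6
Marker side s = 0.191 m; corners in marker frame (Z=0):
  M0 = (-0.0955, +0.0955, 0)
  M1 = (+0.0955, +0.0955, 0)
  M2 = (+0.0955, -0.0955, 0)
  M3 = (-0.0955, -0.0955, 0)
rvec = (0.2357, 0.2096, 0.1766), |rvec| = θ = 0.36149 rad = 20.712°
Rodrigues: sinθ=0.35367, 1−cosθ=0.06463; R = I + sinθ·[k]× + (1−cosθ)·[k]×²:
    [+0.96285 -0.14835 +0.22565]
    [+0.19721 +0.95710 -0.21229]
    [-0.18448 +0.24891 +0.95080]
t = (0.0751, 0.0692, 0.5087) m
M0: Pc = R·M0+t = (-0.03102, +0.14177, +0.55009); u = 649.4·(-0.03102)/0.55009 + 337.0 = 300.3810, v = 448.5·(+0.14177)/0.55009 + 229.6 = 345.1878
M1: Pc = R·M1+t = (+0.15288, +0.17944, +0.51485); u = 649.4·(+0.15288)/0.51485 + 337.0 = 529.8385, v = 448.5·(+0.17944)/0.51485 + 229.6 = 385.9114
M2: Pc = R·M2+t = (+0.18122, -0.00337, +0.46731); u = 649.4·(+0.18122)/0.46731 + 337.0 = 588.8310, v = 448.5·(-0.00337)/0.46731 + 229.6 = 226.3664
M3: Pc = R·M3+t = (-0.00268, -0.04104, +0.50255); u = 649.4·(-0.00268)/0.50255 + 337.0 = 333.5305, v = 448.5·(-0.04104)/0.50255 + 229.6 = 192.9766

c0=(300.38, 345.19) c1=(529.84, 385.91) c2=(588.83, 226.37) c3=(333.53, 192.98)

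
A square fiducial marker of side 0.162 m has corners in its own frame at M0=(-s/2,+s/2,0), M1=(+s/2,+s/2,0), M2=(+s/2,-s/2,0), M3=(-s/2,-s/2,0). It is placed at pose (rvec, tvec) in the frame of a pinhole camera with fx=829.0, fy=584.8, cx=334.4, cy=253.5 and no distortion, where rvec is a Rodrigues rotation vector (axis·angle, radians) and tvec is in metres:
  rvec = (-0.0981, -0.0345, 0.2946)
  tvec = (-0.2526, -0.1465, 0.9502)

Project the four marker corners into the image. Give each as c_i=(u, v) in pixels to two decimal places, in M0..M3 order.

Intrinsics K: fx=829.0, fy=584.8, cx=334.4, cy=253.5
Marker side s = 0.162 m; corners in marker frame (Z=0):
  M0 = (-0.0810, +0.0810, 0)
  M1 = (+0.0810, +0.0810, 0)
  M2 = (+0.0810, -0.0810, 0)
  M3 = (-0.0810, -0.0810, 0)
rvec = (-0.0981, -0.0345, 0.2946), |rvec| = θ = 0.31241 rad = 17.900°
Rodrigues: sinθ=0.30736, 1−cosθ=0.04841; R = I + sinθ·[k]× + (1−cosθ)·[k]×²:
    [+0.95637 -0.28815 -0.04827]
    [+0.29151 +0.95218 +0.09147]
    [+0.01961 -0.10155 +0.99464]
t = (-0.2526, -0.1465, 0.9502) m
M0: Pc = R·M0+t = (-0.35341, -0.09299, +0.94039); u = 829.0·(-0.35341)/0.94039 + 334.4 = 22.8538, v = 584.8·(-0.09299)/0.94039 + 253.5 = 195.6750
M1: Pc = R·M1+t = (-0.19847, -0.04576, +0.94356); u = 829.0·(-0.19847)/0.94356 + 334.4 = 160.0231, v = 584.8·(-0.04576)/0.94356 + 253.5 = 225.1384
M2: Pc = R·M2+t = (-0.15179, -0.20001, +0.96001); u = 829.0·(-0.15179)/0.96001 + 334.4 = 203.3215, v = 584.8·(-0.20001)/0.96001 + 253.5 = 131.6595
M3: Pc = R·M3+t = (-0.30673, -0.24724, +0.95684); u = 829.0·(-0.30673)/0.95684 + 334.4 = 68.6544, v = 584.8·(-0.24724)/0.95684 + 253.5 = 102.3923

c0=(22.85, 195.67) c1=(160.02, 225.14) c2=(203.32, 131.66) c3=(68.65, 102.39)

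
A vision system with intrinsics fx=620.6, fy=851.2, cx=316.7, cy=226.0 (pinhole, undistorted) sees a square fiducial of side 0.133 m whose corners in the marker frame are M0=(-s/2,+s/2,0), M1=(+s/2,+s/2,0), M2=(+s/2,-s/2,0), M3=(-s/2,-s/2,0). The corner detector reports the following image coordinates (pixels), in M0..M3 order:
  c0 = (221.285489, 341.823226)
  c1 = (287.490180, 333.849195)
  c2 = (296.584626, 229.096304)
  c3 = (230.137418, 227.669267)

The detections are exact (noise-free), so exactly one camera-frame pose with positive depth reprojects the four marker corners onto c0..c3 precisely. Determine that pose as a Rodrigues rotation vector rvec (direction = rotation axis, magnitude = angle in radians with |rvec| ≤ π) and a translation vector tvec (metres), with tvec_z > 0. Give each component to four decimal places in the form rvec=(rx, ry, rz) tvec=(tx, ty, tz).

rvec=(0.1560, -0.7152, 0.0743) tvec=(-0.0921, 0.0684, 1.0133)

Intrinsics K: fx=620.6, fy=851.2, cx=316.7, cy=226.0
Marker side s = 0.133 m; corners in marker frame (Z=0):
  M0 = (-0.0665, +0.0665, 0)
  M1 = (+0.0665, +0.0665, 0)
  M2 = (+0.0665, -0.0665, 0)
  M3 = (-0.0665, -0.0665, 0)
Detected image corners:
  c0 = (221.285489, 341.823226) px
  c1 = (287.490180, 333.849195) px
  c2 = (296.584626, 229.096304) px
  c3 = (230.137418, 227.669267) px
Planar DLT: solve 8×8 A·h = b for H (H[2,2]=1):
  H  [+666.75766 -37.65144 +260.27183]
  H  [+158.92403 +854.08266 +283.45855]
  H  [+0.64925 +0.11533 +1.00000]
B = K⁻¹H; ‖b₁‖=0.986844, ‖b₂‖=0.986844; λ = 2/(‖b₁‖+‖b₂‖) = 1.013332, sign → tz>0 ⇒ λ=+1.013332
r₁ = λ·B[:,0] = (+0.75296,+0.01452,+0.65790); r₂ = λ·B[:,1] = (-0.12112,+0.98573,+0.11687)
r₃ = r₁×r₂ = (-0.64682,-0.16768,+0.74398); SVD([r₁ r₂ r₃]) → R = UVᵀ:
  R  [+0.75296 -0.12112 -0.64682]
  R  [+0.01452 +0.98573 -0.16768]
  R  [+0.65790 +0.11687 +0.74398]
t = (-0.09214, +0.06840, +1.01333) m
tr R = 2.482679; θ = arccos((tr R − 1)/2) = 0.735732 rad = 42.154°
axis k = ((R−Rᵀ)₃₂, (R−Rᵀ)₁₃, (R−Rᵀ)₂₁) / (2 sinθ) = (+0.211989, -0.972034, +0.101048)
rvec = θ·k = (+0.155967, -0.715157, +0.074345)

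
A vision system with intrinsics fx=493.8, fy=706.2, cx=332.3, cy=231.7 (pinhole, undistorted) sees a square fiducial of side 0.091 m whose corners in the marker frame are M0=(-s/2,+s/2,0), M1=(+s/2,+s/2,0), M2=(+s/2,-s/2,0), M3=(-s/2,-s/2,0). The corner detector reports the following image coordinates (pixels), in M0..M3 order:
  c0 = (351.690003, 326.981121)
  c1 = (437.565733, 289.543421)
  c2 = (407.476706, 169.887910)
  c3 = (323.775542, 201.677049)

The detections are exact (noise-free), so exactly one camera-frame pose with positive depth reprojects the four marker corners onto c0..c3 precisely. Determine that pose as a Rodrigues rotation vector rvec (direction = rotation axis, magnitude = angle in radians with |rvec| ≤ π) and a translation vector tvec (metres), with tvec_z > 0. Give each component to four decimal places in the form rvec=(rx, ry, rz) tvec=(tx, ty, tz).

Intrinsics K: fx=493.8, fy=706.2, cx=332.3, cy=231.7
Marker side s = 0.091 m; corners in marker frame (Z=0):
  M0 = (-0.0455, +0.0455, 0)
  M1 = (+0.0455, +0.0455, 0)
  M2 = (+0.0455, -0.0455, 0)
  M3 = (-0.0455, -0.0455, 0)
Detected image corners:
  c0 = (351.690003, 326.981121) px
  c1 = (437.565733, 289.543421) px
  c2 = (407.476706, 169.887910) px
  c3 = (323.775542, 201.677049) px
Planar DLT: solve 8×8 A·h = b for H (H[2,2]=1):
  H  [+1079.57354 +161.13625 +380.60446]
  H  [-283.56685 +1242.85234 +245.55913]
  H  [+0.38950 -0.41506 +1.00000]
B = K⁻¹H; ‖b₁‖=2.033283, ‖b₂‖=2.033283; λ = 2/(‖b₁‖+‖b₂‖) = 0.491815, sign → tz>0 ⇒ λ=+0.491815
r₁ = λ·B[:,0] = (+0.94633,-0.26033,+0.19156); r₂ = λ·B[:,1] = (+0.29786,+0.93253,-0.20413)
r₃ = r₁×r₂ = (-0.12549,+0.25023,+0.96002); SVD([r₁ r₂ r₃]) → R = UVᵀ:
  R  [+0.94633 +0.29786 -0.12549]
  R  [-0.26033 +0.93253 +0.25023]
  R  [+0.19156 -0.20413 +0.96002]
t = (+0.04811, +0.00965, +0.49182) m
tr R = 2.838872; θ = arccos((tr R − 1)/2) = 0.404153 rad = 23.156°
axis k = ((R−Rᵀ)₃₂, (R−Rᵀ)₁₃, (R−Rᵀ)₂₁) / (2 sinθ) = (-0.577724, -0.403129, -0.709734)
rvec = θ·k = (-0.233489, -0.162926, -0.286841)

rvec=(-0.2335, -0.1629, -0.2868) tvec=(0.0481, 0.0097, 0.4918)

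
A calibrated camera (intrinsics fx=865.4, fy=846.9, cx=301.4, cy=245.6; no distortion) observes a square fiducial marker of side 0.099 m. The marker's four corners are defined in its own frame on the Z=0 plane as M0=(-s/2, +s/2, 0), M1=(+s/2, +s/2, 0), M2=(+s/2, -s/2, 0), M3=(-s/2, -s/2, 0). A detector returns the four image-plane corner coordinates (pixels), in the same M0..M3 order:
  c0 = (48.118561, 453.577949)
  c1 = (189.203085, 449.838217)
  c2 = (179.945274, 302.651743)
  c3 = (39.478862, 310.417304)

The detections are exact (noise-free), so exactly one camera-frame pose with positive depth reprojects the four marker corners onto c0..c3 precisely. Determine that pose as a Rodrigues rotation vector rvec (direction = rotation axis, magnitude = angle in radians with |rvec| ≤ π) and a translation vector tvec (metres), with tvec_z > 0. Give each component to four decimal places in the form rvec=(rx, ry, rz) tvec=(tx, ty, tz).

Intrinsics K: fx=865.4, fy=846.9, cx=301.4, cy=245.6
Marker side s = 0.099 m; corners in marker frame (Z=0):
  M0 = (-0.0495, +0.0495, 0)
  M1 = (+0.0495, +0.0495, 0)
  M2 = (+0.0495, -0.0495, 0)
  M3 = (-0.0495, -0.0495, 0)
Detected image corners:
  c0 = (48.118561, 453.577949) px
  c1 = (189.203085, 449.838217) px
  c2 = (179.945274, 302.651743) px
  c3 = (39.478862, 310.417304) px
Planar DLT: solve 8×8 A·h = b for H (H[2,2]=1):
  H  [+1389.86547 +87.32454 +113.20096]
  H  [-164.72862 +1456.07809 +379.06620]
  H  [-0.28116 -0.02648 +1.00000]
B = K⁻¹H; ‖b₁‖=1.730693, ‖b₂‖=1.730693; λ = 2/(‖b₁‖+‖b₂‖) = 0.577803, sign → tz>0 ⇒ λ=+0.577803
r₁ = λ·B[:,0] = (+0.98455,-0.06528,-0.16246); r₂ = λ·B[:,1] = (+0.06363,+0.99786,-0.01530)
r₃ = r₁×r₂ = (+0.16311,+0.00473,+0.98660); SVD([r₁ r₂ r₃]) → R = UVᵀ:
  R  [+0.98455 +0.06363 +0.16311]
  R  [-0.06528 +0.99786 +0.00473]
  R  [-0.16246 -0.01530 +0.98660]
t = (-0.12566, +0.09106, +0.57780) m
tr R = 2.969008; θ = arccos((tr R − 1)/2) = 0.176275 rad = 10.100°
axis k = ((R−Rᵀ)₃₂, (R−Rᵀ)₁₃, (R−Rᵀ)₂₁) / (2 sinθ) = (-0.057095, +0.928252, -0.367544)
rvec = θ·k = (-0.010064, +0.163628, -0.064789)

rvec=(-0.0101, 0.1636, -0.0648) tvec=(-0.1257, 0.0911, 0.5778)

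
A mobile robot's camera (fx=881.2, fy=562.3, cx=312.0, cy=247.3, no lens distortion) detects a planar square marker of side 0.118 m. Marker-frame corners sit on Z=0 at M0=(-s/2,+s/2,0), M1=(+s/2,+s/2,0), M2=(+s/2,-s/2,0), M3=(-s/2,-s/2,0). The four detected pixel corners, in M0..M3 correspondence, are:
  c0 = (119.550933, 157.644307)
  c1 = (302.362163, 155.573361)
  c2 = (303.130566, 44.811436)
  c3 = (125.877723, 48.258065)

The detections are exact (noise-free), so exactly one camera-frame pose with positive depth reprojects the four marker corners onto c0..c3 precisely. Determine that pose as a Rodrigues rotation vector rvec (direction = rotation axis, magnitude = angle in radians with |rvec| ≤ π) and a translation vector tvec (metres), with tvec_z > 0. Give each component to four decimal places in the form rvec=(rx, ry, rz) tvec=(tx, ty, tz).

rvec=(-0.1516, 0.0649, -0.0023) tvec=(-0.0648, -0.1492, 0.5723)

Intrinsics K: fx=881.2, fy=562.3, cx=312.0, cy=247.3
Marker side s = 0.118 m; corners in marker frame (Z=0):
  M0 = (-0.0590, +0.0590, 0)
  M1 = (+0.0590, +0.0590, 0)
  M2 = (+0.0590, -0.0590, 0)
  M3 = (-0.0590, -0.0590, 0)
Detected image corners:
  c0 = (119.550933, 157.644307) px
  c1 = (302.362163, 155.573361) px
  c2 = (303.130566, 44.811436) px
  c3 = (125.877723, 48.258065) px
Planar DLT: solve 8×8 A·h = b for H (H[2,2]=1):
  H  [+1501.39071 -86.35286 +212.16034]
  H  [-34.89985 +905.99126 +100.72413]
  H  [-0.11253 -0.26387 +1.00000]
B = K⁻¹H; ‖b₁‖=1.747316, ‖b₂‖=1.747316; λ = 2/(‖b₁‖+‖b₂‖) = 0.572306, sign → tz>0 ⇒ λ=+0.572306
r₁ = λ·B[:,0] = (+0.99790,-0.00720,-0.06440); r₂ = λ·B[:,1] = (-0.00262,+0.98853,-0.15101)
r₃ = r₁×r₂ = (+0.06475,+0.15086,+0.98643); SVD([r₁ r₂ r₃]) → R = UVᵀ:
  R  [+0.99790 -0.00262 +0.06475]
  R  [-0.00720 +0.98853 +0.15086]
  R  [-0.06440 -0.15101 +0.98643]
t = (-0.06484, -0.14918, +0.57231) m
tr R = 2.972859; θ = arccos((tr R − 1)/2) = 0.164933 rad = 9.450°
axis k = ((R−Rᵀ)₃₂, (R−Rᵀ)₁₃, (R−Rᵀ)₂₁) / (2 sinθ) = (-0.919306, +0.393297, -0.013955)
rvec = θ·k = (-0.151624, +0.064868, -0.002302)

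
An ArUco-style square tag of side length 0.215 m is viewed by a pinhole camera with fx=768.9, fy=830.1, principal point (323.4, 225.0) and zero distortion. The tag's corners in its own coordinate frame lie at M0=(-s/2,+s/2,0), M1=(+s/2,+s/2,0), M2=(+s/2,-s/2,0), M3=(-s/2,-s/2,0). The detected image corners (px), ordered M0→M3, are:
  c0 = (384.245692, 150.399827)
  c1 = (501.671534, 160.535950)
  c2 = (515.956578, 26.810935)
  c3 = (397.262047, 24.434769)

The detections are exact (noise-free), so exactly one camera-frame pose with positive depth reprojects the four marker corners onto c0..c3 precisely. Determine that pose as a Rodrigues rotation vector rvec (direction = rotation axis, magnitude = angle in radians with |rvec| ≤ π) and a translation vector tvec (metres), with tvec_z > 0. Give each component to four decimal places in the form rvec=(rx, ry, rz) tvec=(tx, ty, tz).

rvec=(0.0025, 0.3937, 0.1128) tvec=(0.2224, -0.2223, 1.3725)

Intrinsics K: fx=768.9, fy=830.1, cx=323.4, cy=225.0
Marker side s = 0.215 m; corners in marker frame (Z=0):
  M0 = (-0.1075, +0.1075, 0)
  M1 = (+0.1075, +0.1075, 0)
  M2 = (+0.1075, -0.1075, 0)
  M3 = (-0.1075, -0.1075, 0)
Detected image corners:
  c0 = (384.245692, 150.399827) px
  c1 = (501.671534, 160.535950) px
  c2 = (515.956578, 26.810935) px
  c3 = (397.262047, 24.434769) px
Planar DLT: solve 8×8 A·h = b for H (H[2,2]=1):
  H  [+423.70125 -55.42266 +448.00161]
  H  [+3.88661 +604.99604 +90.57544]
  H  [-0.27882 +0.01774 +1.00000]
B = K⁻¹H; ‖b₁‖=0.728586, ‖b₂‖=0.728586; λ = 2/(‖b₁‖+‖b₂‖) = 1.372521, sign → tz>0 ⇒ λ=+1.372521
r₁ = λ·B[:,0] = (+0.91729,+0.11016,-0.38269); r₂ = λ·B[:,1] = (-0.10917,+0.99372,+0.02435)
r₃ = r₁×r₂ = (+0.38297,+0.01944,+0.92356); SVD([r₁ r₂ r₃]) → R = UVᵀ:
  R  [+0.91729 -0.10917 +0.38297]
  R  [+0.11016 +0.99372 +0.01944]
  R  [-0.38269 +0.02435 +0.92356]
t = (+0.22242, -0.22226, +1.37252) m
tr R = 2.834566; θ = arccos((tr R − 1)/2) = 0.409593 rad = 23.468°
axis k = ((R−Rᵀ)₃₂, (R−Rᵀ)₁₃, (R−Rᵀ)₂₁) / (2 sinθ) = (+0.006166, +0.961317, +0.275377)
rvec = θ·k = (+0.002525, +0.393749, +0.112792)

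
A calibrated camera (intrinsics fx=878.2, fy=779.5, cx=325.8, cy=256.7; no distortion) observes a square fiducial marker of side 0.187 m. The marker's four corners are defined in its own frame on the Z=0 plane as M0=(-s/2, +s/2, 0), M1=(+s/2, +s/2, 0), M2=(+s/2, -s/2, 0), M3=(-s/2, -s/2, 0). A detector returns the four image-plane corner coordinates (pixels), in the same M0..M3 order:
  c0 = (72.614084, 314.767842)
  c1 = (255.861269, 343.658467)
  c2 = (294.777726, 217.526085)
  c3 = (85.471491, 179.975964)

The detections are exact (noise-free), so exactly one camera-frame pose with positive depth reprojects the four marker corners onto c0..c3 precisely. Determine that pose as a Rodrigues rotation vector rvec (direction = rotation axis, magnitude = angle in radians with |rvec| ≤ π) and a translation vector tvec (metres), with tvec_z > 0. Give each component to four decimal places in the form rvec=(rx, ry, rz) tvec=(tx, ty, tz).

Intrinsics K: fx=878.2, fy=779.5, cx=325.8, cy=256.7
Marker side s = 0.187 m; corners in marker frame (Z=0):
  M0 = (-0.0935, +0.0935, 0)
  M1 = (+0.0935, +0.0935, 0)
  M2 = (+0.0935, -0.0935, 0)
  M3 = (-0.0935, -0.0935, 0)
Detected image corners:
  c0 = (72.614084, 314.767842) px
  c1 = (255.861269, 343.658467) px
  c2 = (294.777726, 217.526085) px
  c3 = (85.471491, 179.975964) px
Planar DLT: solve 8×8 A·h = b for H (H[2,2]=1):
  H  [+1074.69348 -9.79723 +177.84119]
  H  [+220.54570 +890.58327 +268.70959]
  H  [+0.16850 +0.73221 +1.00000]
B = K⁻¹H; ‖b₁‖=1.195235, ‖b₂‖=1.195235; λ = 2/(‖b₁‖+‖b₂‖) = 0.836656, sign → tz>0 ⇒ λ=+0.836656
r₁ = λ·B[:,0] = (+0.97155,+0.19029,+0.14098); r₂ = λ·B[:,1] = (-0.23660,+0.75414,+0.61261)
r₃ = r₁×r₂ = (+0.01025,-0.62853,+0.77771); SVD([r₁ r₂ r₃]) → R = UVᵀ:
  R  [+0.97155 -0.23660 +0.01025]
  R  [+0.19029 +0.75414 -0.62853]
  R  [+0.14098 +0.61261 +0.77771]
t = (-0.14096, +0.01289, +0.83666) m
tr R = 2.503412; θ = arccos((tr R − 1)/2) = 0.720152 rad = 41.262°
axis k = ((R−Rᵀ)₃₂, (R−Rᵀ)₁₃, (R−Rᵀ)₂₁) / (2 sinθ) = (+0.940972, -0.099109, +0.323649)
rvec = θ·k = (+0.677643, -0.071374, +0.233076)

rvec=(0.6776, -0.0714, 0.2331) tvec=(-0.1410, 0.0129, 0.8367)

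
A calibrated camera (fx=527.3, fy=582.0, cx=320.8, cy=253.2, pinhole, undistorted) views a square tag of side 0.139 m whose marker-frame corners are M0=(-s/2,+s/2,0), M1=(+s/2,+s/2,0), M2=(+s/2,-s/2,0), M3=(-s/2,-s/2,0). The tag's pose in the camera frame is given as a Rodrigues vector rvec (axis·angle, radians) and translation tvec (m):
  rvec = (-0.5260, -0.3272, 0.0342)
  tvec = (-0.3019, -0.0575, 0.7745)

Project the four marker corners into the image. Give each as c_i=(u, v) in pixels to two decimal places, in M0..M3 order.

Intrinsics K: fx=527.3, fy=582.0, cx=320.8, cy=253.2
Marker side s = 0.139 m; corners in marker frame (Z=0):
  M0 = (-0.0695, +0.0695, 0)
  M1 = (+0.0695, +0.0695, 0)
  M2 = (+0.0695, -0.0695, 0)
  M3 = (-0.0695, -0.0695, 0)
rvec = (-0.5260, -0.3272, 0.0342), |rvec| = θ = 0.62041 rad = 35.547°
Rodrigues: sinθ=0.58137, 1−cosθ=0.18636; R = I + sinθ·[k]× + (1−cosθ)·[k]×²:
    [+0.94760 +0.05128 -0.31532]
    [+0.11538 +0.86548 +0.48748]
    [+0.29790 -0.49832 +0.81421]
t = (-0.3019, -0.0575, 0.7745) m
M0: Pc = R·M0+t = (-0.36419, -0.00537, +0.71916); u = 527.3·(-0.36419)/0.71916 + 320.8 = 53.7679, v = 582.0·(-0.00537)/0.71916 + 253.2 = 248.8558
M1: Pc = R·M1+t = (-0.23248, +0.01067, +0.76057); u = 527.3·(-0.23248)/0.76057 + 320.8 = 159.6243, v = 582.0·(+0.01067)/0.76057 + 253.2 = 261.3643
M2: Pc = R·M2+t = (-0.23961, -0.10963, +0.82984); u = 527.3·(-0.23961)/0.82984 + 320.8 = 168.5482, v = 582.0·(-0.10963)/0.82984 + 253.2 = 176.3105
M3: Pc = R·M3+t = (-0.37132, -0.12567, +0.78843); u = 527.3·(-0.37132)/0.78843 + 320.8 = 72.4604, v = 582.0·(-0.12567)/0.78843 + 253.2 = 160.4339

c0=(53.77, 248.86) c1=(159.62, 261.36) c2=(168.55, 176.31) c3=(72.46, 160.43)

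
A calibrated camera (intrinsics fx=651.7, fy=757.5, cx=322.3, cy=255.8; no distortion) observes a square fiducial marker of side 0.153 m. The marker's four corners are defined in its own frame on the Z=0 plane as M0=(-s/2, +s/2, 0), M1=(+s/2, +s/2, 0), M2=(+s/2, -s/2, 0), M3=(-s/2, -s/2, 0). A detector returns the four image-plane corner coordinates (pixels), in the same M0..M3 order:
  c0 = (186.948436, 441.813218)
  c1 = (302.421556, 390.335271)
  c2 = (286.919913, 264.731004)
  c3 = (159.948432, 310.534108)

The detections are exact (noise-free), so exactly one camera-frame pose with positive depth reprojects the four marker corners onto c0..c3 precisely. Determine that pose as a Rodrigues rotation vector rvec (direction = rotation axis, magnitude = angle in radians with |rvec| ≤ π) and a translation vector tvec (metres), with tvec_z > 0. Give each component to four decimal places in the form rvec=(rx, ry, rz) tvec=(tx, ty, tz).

Intrinsics K: fx=651.7, fy=757.5, cx=322.3, cy=255.8
Marker side s = 0.153 m; corners in marker frame (Z=0):
  M0 = (-0.0765, +0.0765, 0)
  M1 = (+0.0765, +0.0765, 0)
  M2 = (+0.0765, -0.0765, 0)
  M3 = (-0.0765, -0.0765, 0)
Detected image corners:
  c0 = (186.948436, 441.813218) px
  c1 = (302.421556, 390.335271) px
  c2 = (286.919913, 264.731004) px
  c3 = (159.948432, 310.534108) px
Planar DLT: solve 8×8 A·h = b for H (H[2,2]=1):
  H  [+905.68084 +262.44523 +236.77000]
  H  [-145.92486 +1026.64292 +353.56293]
  H  [+0.49096 +0.53389 +1.00000]
B = K⁻¹H; ‖b₁‖=1.298048, ‖b₂‖=1.298048; λ = 2/(‖b₁‖+‖b₂‖) = 0.770387, sign → tz>0 ⇒ λ=+0.770387
r₁ = λ·B[:,0] = (+0.88357,-0.27613,+0.37823); r₂ = λ·B[:,1] = (+0.10683,+0.90522,+0.41130)
r₃ = r₁×r₂ = (-0.45595,-0.32301,+0.82932); SVD([r₁ r₂ r₃]) → R = UVᵀ:
  R  [+0.88357 +0.10683 -0.45595]
  R  [-0.27613 +0.90522 -0.32301]
  R  [+0.37823 +0.41130 +0.82932]
t = (-0.10111, +0.09943, +0.77039) m
tr R = 2.618109; θ = arccos((tr R − 1)/2) = 0.628255 rad = 35.996°
axis k = ((R−Rᵀ)₃₂, (R−Rᵀ)₁₃, (R−Rᵀ)₂₁) / (2 sinθ) = (+0.624698, -0.709655, -0.325795)
rvec = θ·k = (+0.392469, -0.445844, -0.204682)

rvec=(0.3925, -0.4458, -0.2047) tvec=(-0.1011, 0.0994, 0.7704)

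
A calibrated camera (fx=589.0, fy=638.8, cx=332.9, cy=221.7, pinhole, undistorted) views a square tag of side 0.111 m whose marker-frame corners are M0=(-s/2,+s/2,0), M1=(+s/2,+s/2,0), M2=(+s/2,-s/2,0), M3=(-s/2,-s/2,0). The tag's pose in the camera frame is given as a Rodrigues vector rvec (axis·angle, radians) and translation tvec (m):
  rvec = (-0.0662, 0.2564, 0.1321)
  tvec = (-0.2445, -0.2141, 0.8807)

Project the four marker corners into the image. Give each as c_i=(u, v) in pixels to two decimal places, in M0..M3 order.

Intrinsics K: fx=589.0, fy=638.8, cx=332.9, cy=221.7
Marker side s = 0.111 m; corners in marker frame (Z=0):
  M0 = (-0.0555, +0.0555, 0)
  M1 = (+0.0555, +0.0555, 0)
  M2 = (+0.0555, -0.0555, 0)
  M3 = (-0.0555, -0.0555, 0)
rvec = (-0.0662, 0.2564, 0.1321), |rvec| = θ = 0.29593 rad = 16.955°
Rodrigues: sinθ=0.29163, 1−cosθ=0.04347; R = I + sinθ·[k]× + (1−cosθ)·[k]×²:
    [+0.95871 -0.13861 +0.24833]
    [+0.12176 +0.98916 +0.08205]
    [-0.25701 -0.04843 +0.96519]
t = (-0.2445, -0.2141, 0.8807) m
M0: Pc = R·M0+t = (-0.30540, -0.16596, +0.89228); u = 589.0·(-0.30540)/0.89228 + 332.9 = 131.3021, v = 638.8·(-0.16596)/0.89228 + 221.7 = 102.8865
M1: Pc = R·M1+t = (-0.19898, -0.15244, +0.86375); u = 589.0·(-0.19898)/0.86375 + 332.9 = 197.2102, v = 638.8·(-0.15244)/0.86375 + 221.7 = 108.9573
M2: Pc = R·M2+t = (-0.18360, -0.26224, +0.86912); u = 589.0·(-0.18360)/0.86912 + 332.9 = 208.4759, v = 638.8·(-0.26224)/0.86912 + 221.7 = 28.9545
M3: Pc = R·M3+t = (-0.29002, -0.27576, +0.89765); u = 589.0·(-0.29002)/0.89765 + 332.9 = 142.6044, v = 638.8·(-0.27576)/0.89765 + 221.7 = 25.4626

c0=(131.30, 102.89) c1=(197.21, 108.96) c2=(208.48, 28.95) c3=(142.60, 25.46)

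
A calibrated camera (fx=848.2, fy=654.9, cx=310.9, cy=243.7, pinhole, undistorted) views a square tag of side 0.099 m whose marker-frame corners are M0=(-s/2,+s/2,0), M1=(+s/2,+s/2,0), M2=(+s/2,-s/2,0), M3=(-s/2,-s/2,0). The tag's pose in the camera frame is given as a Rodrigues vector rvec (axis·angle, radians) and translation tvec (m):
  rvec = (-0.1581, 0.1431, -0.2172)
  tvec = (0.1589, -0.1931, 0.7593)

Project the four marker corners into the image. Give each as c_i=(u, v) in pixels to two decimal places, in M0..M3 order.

c0=(446.59, 127.57) c1=(557.80, 106.06) c2=(529.96, 27.04) c3=(421.63, 49.33)

Intrinsics K: fx=848.2, fy=654.9, cx=310.9, cy=243.7
Marker side s = 0.099 m; corners in marker frame (Z=0):
  M0 = (-0.0495, +0.0495, 0)
  M1 = (+0.0495, +0.0495, 0)
  M2 = (+0.0495, -0.0495, 0)
  M3 = (-0.0495, -0.0495, 0)
rvec = (-0.1581, 0.1431, -0.2172), |rvec| = θ = 0.30438 rad = 17.440°
Rodrigues: sinθ=0.29970, 1−cosθ=0.04597; R = I + sinθ·[k]× + (1−cosθ)·[k]×²:
    [+0.96643 +0.20264 +0.15794]
    [-0.22509 +0.96419 +0.14025]
    [-0.12386 -0.17109 +0.97744]
t = (0.1589, -0.1931, 0.7593) m
M0: Pc = R·M0+t = (+0.12109, -0.13423, +0.75696); u = 848.2·(+0.12109)/0.75696 + 310.9 = 446.5875, v = 654.9·(-0.13423)/0.75696 + 243.7 = 127.5678
M1: Pc = R·M1+t = (+0.21677, -0.15651, +0.74470); u = 848.2·(+0.21677)/0.74470 + 310.9 = 557.7961, v = 654.9·(-0.15651)/0.74470 + 243.7 = 106.0590
M2: Pc = R·M2+t = (+0.19671, -0.25197, +0.76164); u = 848.2·(+0.19671)/0.76164 + 310.9 = 529.9643, v = 654.9·(-0.25197)/0.76164 + 243.7 = 27.0423
M3: Pc = R·M3+t = (+0.10103, -0.22969, +0.77390); u = 848.2·(+0.10103)/0.77390 + 310.9 = 421.6307, v = 654.9·(-0.22969)/0.77390 + 243.7 = 49.3323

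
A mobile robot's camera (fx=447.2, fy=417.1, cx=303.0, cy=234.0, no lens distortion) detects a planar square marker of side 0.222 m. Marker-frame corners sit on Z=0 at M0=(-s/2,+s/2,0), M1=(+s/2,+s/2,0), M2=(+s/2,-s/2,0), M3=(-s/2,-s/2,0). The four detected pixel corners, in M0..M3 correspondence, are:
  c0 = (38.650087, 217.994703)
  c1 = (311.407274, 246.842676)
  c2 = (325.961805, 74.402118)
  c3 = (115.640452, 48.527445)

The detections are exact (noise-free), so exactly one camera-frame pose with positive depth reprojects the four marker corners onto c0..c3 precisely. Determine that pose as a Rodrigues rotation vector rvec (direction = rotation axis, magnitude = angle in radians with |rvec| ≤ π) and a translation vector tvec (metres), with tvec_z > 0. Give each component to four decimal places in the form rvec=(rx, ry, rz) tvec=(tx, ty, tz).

rvec=(-0.4976, -0.0716, 0.1007) tvec=(-0.0944, -0.0982, 0.4191)

Intrinsics K: fx=447.2, fy=417.1, cx=303.0, cy=234.0
Marker side s = 0.222 m; corners in marker frame (Z=0):
  M0 = (-0.1110, +0.1110, 0)
  M1 = (+0.1110, +0.1110, 0)
  M2 = (+0.1110, -0.1110, 0)
  M3 = (-0.1110, -0.1110, 0)
Detected image corners:
  c0 = (38.650087, 217.994703) px
  c1 = (311.407274, 246.842676) px
  c2 = (325.961805, 74.402118) px
  c3 = (115.640452, 48.527445) px
Planar DLT: solve 8×8 A·h = b for H (H[2,2]=1):
  H  [+1090.89865 -431.06125 +202.22775]
  H  [+137.80317 +601.96441 +136.24190]
  H  [+0.10484 -1.14451 +1.00000]
B = K⁻¹H; ‖b₁‖=2.386189, ‖b₂‖=2.386189; λ = 2/(‖b₁‖+‖b₂‖) = 0.419078, sign → tz>0 ⇒ λ=+0.419078
r₁ = λ·B[:,0] = (+0.99253,+0.11381,+0.04393); r₂ = λ·B[:,1] = (-0.07898,+0.87390,-0.47964)
r₃ = r₁×r₂ = (-0.09298,+0.47259,+0.87637); SVD([r₁ r₂ r₃]) → R = UVᵀ:
  R  [+0.99253 -0.07898 -0.09298]
  R  [+0.11381 +0.87390 +0.47259]
  R  [+0.04393 -0.47964 +0.87637]
t = (-0.09444, -0.09822, +0.41908) m
tr R = 2.742801; θ = arccos((tr R − 1)/2) = 0.512746 rad = 29.378°
axis k = ((R−Rᵀ)₃₂, (R−Rᵀ)₁₃, (R−Rᵀ)₂₁) / (2 sinθ) = (-0.970525, -0.139547, +0.196489)
rvec = θ·k = (-0.497633, -0.071552, +0.100749)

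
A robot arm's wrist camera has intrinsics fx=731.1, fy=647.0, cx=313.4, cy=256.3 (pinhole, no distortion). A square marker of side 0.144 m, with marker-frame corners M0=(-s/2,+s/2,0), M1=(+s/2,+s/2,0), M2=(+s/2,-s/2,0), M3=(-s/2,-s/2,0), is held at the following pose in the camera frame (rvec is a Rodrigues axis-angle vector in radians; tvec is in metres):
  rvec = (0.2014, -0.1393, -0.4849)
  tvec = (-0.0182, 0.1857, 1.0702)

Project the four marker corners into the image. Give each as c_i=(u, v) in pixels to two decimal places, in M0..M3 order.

Intrinsics K: fx=731.1, fy=647.0, cx=313.4, cy=256.3
Marker side s = 0.144 m; corners in marker frame (Z=0):
  M0 = (-0.0720, +0.0720, 0)
  M1 = (+0.0720, +0.0720, 0)
  M2 = (+0.0720, -0.0720, 0)
  M3 = (-0.0720, -0.0720, 0)
rvec = (0.2014, -0.1393, -0.4849), |rvec| = θ = 0.54323 rad = 31.125°
Rodrigues: sinθ=0.51690, 1−cosθ=0.14395; R = I + sinθ·[k]× + (1−cosθ)·[k]×²:
    [+0.87583 +0.44771 -0.18019]
    [-0.47509 +0.86551 -0.15869]
    [+0.08491 +0.22459 +0.97075]
t = (-0.0182, 0.1857, 1.0702) m
M0: Pc = R·M0+t = (-0.04902, +0.28222, +1.08026); u = 731.1·(-0.04902)/1.08026 + 313.4 = 280.2210, v = 647.0·(+0.28222)/1.08026 + 256.3 = 425.3323
M1: Pc = R·M1+t = (+0.07710, +0.21381, +1.09248); u = 731.1·(+0.07710)/1.09248 + 313.4 = 364.9930, v = 647.0·(+0.21381)/1.09248 + 256.3 = 382.9247
M2: Pc = R·M2+t = (+0.01262, +0.08918, +1.06014); u = 731.1·(+0.01262)/1.06014 + 313.4 = 322.1061, v = 647.0·(+0.08918)/1.06014 + 256.3 = 310.7242
M3: Pc = R·M3+t = (-0.11350, +0.15759, +1.04792); u = 731.1·(-0.11350)/1.04792 + 313.4 = 234.2176, v = 647.0·(+0.15759)/1.04792 + 256.3 = 353.5982

c0=(280.22, 425.33) c1=(364.99, 382.92) c2=(322.11, 310.72) c3=(234.22, 353.60)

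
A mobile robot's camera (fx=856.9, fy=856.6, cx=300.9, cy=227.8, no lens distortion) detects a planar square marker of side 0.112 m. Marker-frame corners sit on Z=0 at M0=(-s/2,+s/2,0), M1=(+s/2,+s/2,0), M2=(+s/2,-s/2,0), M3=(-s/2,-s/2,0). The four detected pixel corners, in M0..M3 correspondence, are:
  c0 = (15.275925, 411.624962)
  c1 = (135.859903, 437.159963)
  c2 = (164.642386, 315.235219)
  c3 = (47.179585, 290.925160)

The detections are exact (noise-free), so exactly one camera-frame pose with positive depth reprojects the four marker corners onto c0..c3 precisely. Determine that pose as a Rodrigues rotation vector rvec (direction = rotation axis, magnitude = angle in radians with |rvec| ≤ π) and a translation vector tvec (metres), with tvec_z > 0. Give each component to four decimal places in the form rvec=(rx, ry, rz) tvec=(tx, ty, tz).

Intrinsics K: fx=856.9, fy=856.6, cx=300.9, cy=227.8
Marker side s = 0.112 m; corners in marker frame (Z=0):
  M0 = (-0.0560, +0.0560, 0)
  M1 = (+0.0560, +0.0560, 0)
  M2 = (+0.0560, -0.0560, 0)
  M3 = (-0.0560, -0.0560, 0)
Detected image corners:
  c0 = (15.275925, 411.624962) px
  c1 = (135.859903, 437.159963) px
  c2 = (164.642386, 315.235219) px
  c3 = (47.179585, 290.925160) px
Planar DLT: solve 8×8 A·h = b for H (H[2,2]=1):
  H  [+1058.89210 -293.12124 +90.81385]
  H  [+207.91231 +994.26374 +362.87854]
  H  [-0.03996 -0.24432 +1.00000]
B = K⁻¹H; ‖b₁‖=1.275803, ‖b₂‖=1.275803; λ = 2/(‖b₁‖+‖b₂‖) = 0.783820, sign → tz>0 ⇒ λ=+0.783820
r₁ = λ·B[:,0] = (+0.97958,+0.19858,-0.03132); r₂ = λ·B[:,1] = (-0.20088,+0.96072,-0.19151)
r₃ = r₁×r₂ = (-0.00794,+0.19389,+0.98099); SVD([r₁ r₂ r₃]) → R = UVᵀ:
  R  [+0.97958 -0.20088 -0.00794]
  R  [+0.19858 +0.96072 +0.19389]
  R  [-0.03132 -0.19151 +0.98099]
t = (-0.19217, +0.12360, +0.78382) m
tr R = 2.921292; θ = arccos((tr R − 1)/2) = 0.281478 rad = 16.128°
axis k = ((R−Rᵀ)₃₂, (R−Rᵀ)₁₃, (R−Rᵀ)₂₁) / (2 sinθ) = (-0.693713, +0.042095, +0.719020)
rvec = θ·k = (-0.195265, +0.011849, +0.202388)

rvec=(-0.1953, 0.0118, 0.2024) tvec=(-0.1922, 0.1236, 0.7838)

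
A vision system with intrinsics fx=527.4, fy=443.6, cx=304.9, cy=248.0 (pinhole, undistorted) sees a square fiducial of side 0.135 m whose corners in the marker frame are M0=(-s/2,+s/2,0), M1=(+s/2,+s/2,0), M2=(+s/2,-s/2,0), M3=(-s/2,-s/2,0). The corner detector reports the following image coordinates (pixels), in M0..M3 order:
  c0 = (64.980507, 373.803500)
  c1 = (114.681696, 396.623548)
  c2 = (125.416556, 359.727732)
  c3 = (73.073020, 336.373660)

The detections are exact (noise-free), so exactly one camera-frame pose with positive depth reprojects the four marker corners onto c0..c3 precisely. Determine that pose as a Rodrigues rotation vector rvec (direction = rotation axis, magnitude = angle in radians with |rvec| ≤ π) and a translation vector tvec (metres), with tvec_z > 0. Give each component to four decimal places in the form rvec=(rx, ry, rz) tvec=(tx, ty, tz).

rvec=(0.4065, 0.2312, 0.3951) tvec=(-0.4702, 0.3157, 1.1770)

Intrinsics K: fx=527.4, fy=443.6, cx=304.9, cy=248.0
Marker side s = 0.135 m; corners in marker frame (Z=0):
  M0 = (-0.0675, +0.0675, 0)
  M1 = (+0.0675, +0.0675, 0)
  M2 = (+0.0675, -0.0675, 0)
  M3 = (-0.0675, -0.0675, 0)
Detected image corners:
  c0 = (64.980507, 373.803500) px
  c1 = (114.681696, 396.623548) px
  c2 = (125.416556, 359.727732) px
  c3 = (73.073020, 336.373660) px
Planar DLT: solve 8×8 A·h = b for H (H[2,2]=1):
  H  [+366.51937 -35.45034 +94.21927]
  H  [+127.58964 +407.93839 +366.99369]
  H  [-0.11831 +0.36179 +1.00000]
B = K⁻¹H; ‖b₁‖=0.849623, ‖b₂‖=0.849623; λ = 2/(‖b₁‖+‖b₂‖) = 1.176993, sign → tz>0 ⇒ λ=+1.176993
r₁ = λ·B[:,0] = (+0.89846,+0.41638,-0.13925); r₂ = λ·B[:,1] = (-0.32529,+0.84431,+0.42582)
r₃ = r₁×r₂ = (+0.29488,-0.33729,+0.89403); SVD([r₁ r₂ r₃]) → R = UVᵀ:
  R  [+0.89846 -0.32529 +0.29488]
  R  [+0.41638 +0.84431 -0.33729]
  R  [-0.13925 +0.42582 +0.89403]
t = (-0.47017, +0.31572, +1.17699) m
tr R = 2.636804; θ = arccos((tr R − 1)/2) = 0.612172 rad = 35.075°
axis k = ((R−Rᵀ)₃₂, (R−Rᵀ)₁₃, (R−Rᵀ)₂₁) / (2 sinθ) = (+0.663978, +0.377737, +0.645328)
rvec = θ·k = (+0.406469, +0.231240, +0.395052)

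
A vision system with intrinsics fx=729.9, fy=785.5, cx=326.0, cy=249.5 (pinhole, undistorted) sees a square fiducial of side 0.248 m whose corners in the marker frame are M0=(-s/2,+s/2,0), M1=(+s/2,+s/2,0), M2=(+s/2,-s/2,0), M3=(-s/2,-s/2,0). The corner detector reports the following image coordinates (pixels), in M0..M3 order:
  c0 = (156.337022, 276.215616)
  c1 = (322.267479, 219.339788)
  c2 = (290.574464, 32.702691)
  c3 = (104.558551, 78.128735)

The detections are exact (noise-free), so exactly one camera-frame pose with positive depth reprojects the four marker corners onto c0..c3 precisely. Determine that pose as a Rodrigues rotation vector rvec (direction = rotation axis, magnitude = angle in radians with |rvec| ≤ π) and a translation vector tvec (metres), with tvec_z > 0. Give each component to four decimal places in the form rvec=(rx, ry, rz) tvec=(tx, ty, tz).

Intrinsics K: fx=729.9, fy=785.5, cx=326.0, cy=249.5
Marker side s = 0.248 m; corners in marker frame (Z=0):
  M0 = (-0.1240, +0.1240, 0)
  M1 = (+0.1240, +0.1240, 0)
  M2 = (+0.1240, -0.1240, 0)
  M3 = (-0.1240, -0.1240, 0)
Detected image corners:
  c0 = (156.337022, 276.215616) px
  c1 = (322.267479, 219.339788) px
  c2 = (290.574464, 32.702691) px
  c3 = (104.558551, 78.128735) px
Planar DLT: solve 8×8 A·h = b for H (H[2,2]=1):
  H  [+782.12671 +249.44925 +223.13534]
  H  [-155.66169 +832.19159 +155.04038]
  H  [+0.34089 +0.37939 +1.00000]
B = K⁻¹H; ‖b₁‖=1.027242, ‖b₂‖=1.027242; λ = 2/(‖b₁‖+‖b₂‖) = 0.973480, sign → tz>0 ⇒ λ=+0.973480
r₁ = λ·B[:,0] = (+0.89492,-0.29832,+0.33185); r₂ = λ·B[:,1] = (+0.16774,+0.91404,+0.36933)
r₃ = r₁×r₂ = (-0.41350,-0.27485,+0.86803); SVD([r₁ r₂ r₃]) → R = UVᵀ:
  R  [+0.89492 +0.16774 -0.41350]
  R  [-0.29832 +0.91404 -0.27485]
  R  [+0.33185 +0.36933 +0.86803]
t = (-0.13719, -0.11707, +0.97348) m
tr R = 2.676981; θ = arccos((tr R − 1)/2) = 0.576289 rad = 33.019°
axis k = ((R−Rᵀ)₃₂, (R−Rᵀ)₁₃, (R−Rᵀ)₂₁) / (2 sinθ) = (+0.591084, -0.683916, -0.427643)
rvec = θ·k = (+0.340635, -0.394133, -0.246446)

rvec=(0.3406, -0.3941, -0.2464) tvec=(-0.1372, -0.1171, 0.9735)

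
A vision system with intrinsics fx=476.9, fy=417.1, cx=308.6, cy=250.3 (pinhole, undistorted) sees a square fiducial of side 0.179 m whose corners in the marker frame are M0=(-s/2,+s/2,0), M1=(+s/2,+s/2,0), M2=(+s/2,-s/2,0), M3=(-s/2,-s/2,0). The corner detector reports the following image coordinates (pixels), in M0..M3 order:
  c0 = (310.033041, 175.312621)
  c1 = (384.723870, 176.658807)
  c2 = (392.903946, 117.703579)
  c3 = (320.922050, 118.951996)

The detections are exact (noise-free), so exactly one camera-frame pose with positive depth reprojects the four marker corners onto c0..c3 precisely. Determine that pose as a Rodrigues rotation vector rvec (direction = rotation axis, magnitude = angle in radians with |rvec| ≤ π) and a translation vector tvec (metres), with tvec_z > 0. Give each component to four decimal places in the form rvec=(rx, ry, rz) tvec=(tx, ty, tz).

Intrinsics K: fx=476.9, fy=417.1, cx=308.6, cy=250.3
Marker side s = 0.179 m; corners in marker frame (Z=0):
  M0 = (-0.0895, +0.0895, 0)
  M1 = (+0.0895, +0.0895, 0)
  M2 = (+0.0895, -0.0895, 0)
  M3 = (-0.0895, -0.0895, 0)
Detected image corners:
  c0 = (310.033041, 175.312621) px
  c1 = (384.723870, 176.658807) px
  c2 = (392.903946, 117.703579) px
  c3 = (320.922050, 118.951996) px
Planar DLT: solve 8×8 A·h = b for H (H[2,2]=1):
  H  [+321.08171 -137.60493 +351.42334]
  H  [-36.84678 +286.77525 +146.53949]
  H  [-0.25119 -0.23902 +1.00000]
B = K⁻¹H; ‖b₁‖=0.874973, ‖b₂‖=0.874973; λ = 2/(‖b₁‖+‖b₂‖) = 1.142892, sign → tz>0 ⇒ λ=+1.142892
r₁ = λ·B[:,0] = (+0.95525,+0.07132,-0.28709); r₂ = λ·B[:,1] = (-0.15300,+0.94972,-0.27317)
r₃ = r₁×r₂ = (+0.25317,+0.30487,+0.91813); SVD([r₁ r₂ r₃]) → R = UVᵀ:
  R  [+0.95525 -0.15300 +0.25317]
  R  [+0.07132 +0.94972 +0.30487]
  R  [-0.28709 -0.27317 +0.91813]
t = (+0.10263, -0.28431, +1.14289) m
tr R = 2.823093; θ = arccos((tr R − 1)/2) = 0.423767 rad = 24.280°
axis k = ((R−Rᵀ)₃₂, (R−Rᵀ)₁₃, (R−Rᵀ)₂₁) / (2 sinθ) = (-0.702879, +0.656933, +0.272763)
rvec = θ·k = (-0.297857, +0.278387, +0.115588)

rvec=(-0.2979, 0.2784, 0.1156) tvec=(0.1026, -0.2843, 1.1429)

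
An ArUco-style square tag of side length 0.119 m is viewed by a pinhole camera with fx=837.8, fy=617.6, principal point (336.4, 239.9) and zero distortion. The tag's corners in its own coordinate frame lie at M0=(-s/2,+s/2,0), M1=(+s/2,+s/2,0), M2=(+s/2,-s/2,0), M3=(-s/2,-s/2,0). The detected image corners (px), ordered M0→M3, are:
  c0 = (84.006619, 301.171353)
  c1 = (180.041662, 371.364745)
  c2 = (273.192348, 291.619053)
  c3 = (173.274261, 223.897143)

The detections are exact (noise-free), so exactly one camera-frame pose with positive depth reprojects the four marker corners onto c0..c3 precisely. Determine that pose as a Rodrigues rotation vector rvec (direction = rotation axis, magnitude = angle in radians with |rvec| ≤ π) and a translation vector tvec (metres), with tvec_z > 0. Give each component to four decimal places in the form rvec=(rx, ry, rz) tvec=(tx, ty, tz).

Intrinsics K: fx=837.8, fy=617.6, cx=336.4, cy=239.9
Marker side s = 0.119 m; corners in marker frame (Z=0):
  M0 = (-0.0595, +0.0595, 0)
  M1 = (+0.0595, +0.0595, 0)
  M2 = (+0.0595, -0.0595, 0)
  M3 = (-0.0595, -0.0595, 0)
Detected image corners:
  c0 = (84.006619, 301.171353) px
  c1 = (180.041662, 371.364745) px
  c2 = (273.192348, 291.619053) px
  c3 = (173.274261, 223.897143) px
Planar DLT: solve 8×8 A·h = b for H (H[2,2]=1):
  H  [+768.84814 -757.68554 +176.60587]
  H  [+488.47976 +673.73840 +296.49586]
  H  [-0.30647 +0.04774 +1.00000]
B = K⁻¹H; ‖b₁‖=1.416035, ‖b₂‖=1.416035; λ = 2/(‖b₁‖+‖b₂‖) = 0.706197, sign → tz>0 ⇒ λ=+0.706197
r₁ = λ·B[:,0] = (+0.73498,+0.64262,-0.21643); r₂ = λ·B[:,1] = (-0.65221,+0.75729,+0.03372)
r₃ = r₁×r₂ = (+0.18557,+0.11638,+0.97572); SVD([r₁ r₂ r₃]) → R = UVᵀ:
  R  [+0.73498 -0.65221 +0.18557]
  R  [+0.64262 +0.75729 +0.11638]
  R  [-0.21643 +0.03372 +0.97572]
t = (-0.13469, +0.06471, +0.70620) m
tr R = 2.467987; θ = arccos((tr R − 1)/2) = 0.746613 rad = 42.778°
axis k = ((R−Rᵀ)₃₂, (R−Rᵀ)₁₃, (R−Rᵀ)₂₁) / (2 sinθ) = (-0.060855, +0.295952, +0.953262)
rvec = θ·k = (-0.045435, +0.220961, +0.711718)

rvec=(-0.0454, 0.2210, 0.7117) tvec=(-0.1347, 0.0647, 0.7062)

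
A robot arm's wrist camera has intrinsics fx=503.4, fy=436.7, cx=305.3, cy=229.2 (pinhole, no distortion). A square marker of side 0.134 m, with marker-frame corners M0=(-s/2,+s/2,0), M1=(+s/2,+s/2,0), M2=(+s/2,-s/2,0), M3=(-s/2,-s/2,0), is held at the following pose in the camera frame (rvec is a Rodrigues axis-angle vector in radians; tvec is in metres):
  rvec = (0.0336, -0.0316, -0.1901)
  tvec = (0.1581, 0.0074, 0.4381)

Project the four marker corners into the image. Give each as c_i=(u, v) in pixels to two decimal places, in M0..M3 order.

Intrinsics K: fx=503.4, fy=436.7, cx=305.3, cy=229.2
Marker side s = 0.134 m; corners in marker frame (Z=0):
  M0 = (-0.0670, +0.0670, 0)
  M1 = (+0.0670, +0.0670, 0)
  M2 = (+0.0670, -0.0670, 0)
  M3 = (-0.0670, -0.0670, 0)
rvec = (0.0336, -0.0316, -0.1901), |rvec| = θ = 0.19562 rad = 11.208°
Rodrigues: sinθ=0.19437, 1−cosθ=0.01907; R = I + sinθ·[k]× + (1−cosθ)·[k]×²:
    [+0.98149 +0.18836 -0.03458]
    [-0.18942 +0.98143 -0.03039]
    [+0.02822 +0.03638 +0.99894]
t = (0.1581, 0.0074, 0.4381) m
M0: Pc = R·M0+t = (+0.10496, +0.08585, +0.43865); u = 503.4·(+0.10496)/0.43865 + 305.3 = 425.7545, v = 436.7·(+0.08585)/0.43865 + 229.2 = 314.6656
M1: Pc = R·M1+t = (+0.23648, +0.06046, +0.44243); u = 503.4·(+0.23648)/0.44243 + 305.3 = 574.3700, v = 436.7·(+0.06046)/0.44243 + 229.2 = 288.8816
M2: Pc = R·M2+t = (+0.21124, -0.07105, +0.43755); u = 503.4·(+0.21124)/0.43755 + 305.3 = 548.3290, v = 436.7·(-0.07105)/0.43755 + 229.2 = 158.2919
M3: Pc = R·M3+t = (+0.07972, -0.04566, +0.43377); u = 503.4·(+0.07972)/0.43377 + 305.3 = 397.8164, v = 436.7·(-0.04566)/0.43377 + 229.2 = 183.2273

c0=(425.75, 314.67) c1=(574.37, 288.88) c2=(548.33, 158.29) c3=(397.82, 183.23)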